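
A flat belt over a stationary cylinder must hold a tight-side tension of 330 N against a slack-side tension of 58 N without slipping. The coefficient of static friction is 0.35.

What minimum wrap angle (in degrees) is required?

β_min ≈ 285°

T₂/T₁ = e^{μβ} → β = ln(T₂/T₁)/μ.
β = ln(330/58)/0.35 = 1.739/0.35 = 4.968 rad.
In degrees: β = 4.968 × 180/π = 285°.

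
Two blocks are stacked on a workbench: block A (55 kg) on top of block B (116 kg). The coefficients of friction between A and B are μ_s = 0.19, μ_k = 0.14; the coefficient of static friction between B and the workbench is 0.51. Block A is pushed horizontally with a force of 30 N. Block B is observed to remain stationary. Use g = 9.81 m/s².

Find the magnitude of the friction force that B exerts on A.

Normal force at the A–B interface: N₁ = m_A g = 539.6 N.
Maximum static friction on A from B: μ_s N₁ = 0.19×539.6 = 102.5 N.
Since P = 30 N ≤ 102.5 N, A does not slip on B; friction on A equals P = 30 N.
By Newton's third law B feels 30 N forward from A. With B stationary, the floor's static friction on B balances it: f₂ = 30 N (well within μ_s(m_A+m_B)g = 855.5 N).

f ≈ 30 N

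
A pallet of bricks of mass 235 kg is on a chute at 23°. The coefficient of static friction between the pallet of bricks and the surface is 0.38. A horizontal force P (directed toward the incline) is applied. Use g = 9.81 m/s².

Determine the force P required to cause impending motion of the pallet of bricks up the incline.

At impending motion up the slope, friction acts down-slope at its limit: f = μ_s N.
Perpendicular to the incline: N = m g cos θ + P sin θ.
Along the incline: P cos θ = m g sin θ + μ_s N = m g sin θ + μ_s (m g cos θ + P sin θ).
Solving, P (cos θ − μ_s sin θ) = m g (sin θ + μ_s cos θ), so P = 235×9.81×(sin 23° + 0.38 cos 23°)/(cos 23° − 0.38 sin 23°) = 2310×0.7405/0.772 = 2210 N.

P ≈ 2210 N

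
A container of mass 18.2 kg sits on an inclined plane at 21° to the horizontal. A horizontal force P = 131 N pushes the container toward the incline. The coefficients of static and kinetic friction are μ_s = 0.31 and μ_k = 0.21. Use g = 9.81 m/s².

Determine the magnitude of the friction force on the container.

Normal direction: N = m g cos θ + P sin θ = 213.6 N.
Parallel to the incline: P cos θ − m g sin θ = 122.3 − 63.98 = 58.32 N; the friction needed to balance this is 58.32 N acting down the slope.
The limit of static friction is μ_s N = 66.23 N.
|f_req| = 58.32 ≤ 66.23 N → the container is in equilibrium; friction equals the required value.

f ≈ 58.3 N (down the incline)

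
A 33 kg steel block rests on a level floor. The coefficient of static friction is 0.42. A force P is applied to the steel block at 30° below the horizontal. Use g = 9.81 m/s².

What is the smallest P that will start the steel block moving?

P ≈ 207 N

N = m g + P sin α (the push presses the steel block into the level floor).
At impending slip, P cos α = μ_s N = μ_s (m g + P sin α).
Solving: P (cos α − μ_s sin α) = μ_s m g → P = 0.42×324/(cos 30° − 0.42 sin 30°) = 136/0.656 = 207 N.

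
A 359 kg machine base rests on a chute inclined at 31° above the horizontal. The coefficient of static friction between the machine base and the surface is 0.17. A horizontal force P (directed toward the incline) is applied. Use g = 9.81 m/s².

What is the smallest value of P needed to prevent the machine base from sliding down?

The machine base tends to slide down (tan θ > μ_s), so at the point of impending slip friction acts up-slope at its limit: f = μ_s N.
Perpendicular to the incline: N = m g cos θ + P sin θ.
Along the incline: P cos θ + μ_s N = m g sin θ, i.e. P cos θ + μ_s (m g cos θ + P sin θ) = m g sin θ.
Solving, P (cos θ + μ_s sin θ) = m g (sin θ − μ_s cos θ), so P = 3520×0.3693/0.9447 = 1380 N.

P_min ≈ 1380 N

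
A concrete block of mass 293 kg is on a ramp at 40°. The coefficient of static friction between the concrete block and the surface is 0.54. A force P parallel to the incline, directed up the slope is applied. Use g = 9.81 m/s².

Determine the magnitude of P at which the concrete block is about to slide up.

At impending motion up the slope, friction acts down-slope at its limit: f = μ_s N.
P is parallel to the surface, so N = m g cos θ = 2200 N.
Along the incline: P = m g sin θ + μ_s N = 1850 + 0.54×2200 = 3040 N.

P ≈ 3040 N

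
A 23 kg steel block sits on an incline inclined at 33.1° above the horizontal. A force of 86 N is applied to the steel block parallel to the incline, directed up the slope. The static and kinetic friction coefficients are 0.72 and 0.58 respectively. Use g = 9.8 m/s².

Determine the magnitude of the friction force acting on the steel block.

f ≈ 37.1 N (up the incline)

Perpendicular to the surface, N = m g cos θ = 23·9.8·cos 33.1° = 188.8 N.
Parallel to the incline, ΣF = 0 gives f = m g sin θ − P = 123.1 − 86 = 37.09 N (up-slope positive).
Maximum static friction available: μ_s N = 0.72 × 188.8 = 136 N.
Since |37.09| ≤ 136 N, the steel block remains in static equilibrium and friction takes exactly the required value.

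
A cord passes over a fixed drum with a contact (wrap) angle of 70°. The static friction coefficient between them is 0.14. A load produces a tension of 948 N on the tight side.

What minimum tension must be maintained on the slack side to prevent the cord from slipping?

Capstan equation at impending slip: T_tight/T_slack = e^{μβ}.
β = 70° = 1.222 rad; e^{μβ} = e^{0.14×1.222} = 1.187.
T_slack = T_tight / e^{μβ} = 948 / 1.187 = 799 N.

T_min ≈ 799 N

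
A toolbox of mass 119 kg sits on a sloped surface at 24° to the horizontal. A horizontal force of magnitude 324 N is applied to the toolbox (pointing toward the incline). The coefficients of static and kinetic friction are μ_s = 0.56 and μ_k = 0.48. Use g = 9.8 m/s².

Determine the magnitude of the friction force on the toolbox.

f ≈ 178 N (up the incline)

Normal direction: N = m g cos θ + P sin θ = 1197 N.
Parallel to the incline: P cos θ − m g sin θ = 296 − 474.3 = -178.3 N; the friction needed to balance this is 178.3 N acting up the slope.
Maximum static friction: μ_s N = 0.56 × 1197 = 670.4 N.
|f_req| = 178.3 ≤ 670.4 N → the toolbox is in equilibrium; friction equals the required value.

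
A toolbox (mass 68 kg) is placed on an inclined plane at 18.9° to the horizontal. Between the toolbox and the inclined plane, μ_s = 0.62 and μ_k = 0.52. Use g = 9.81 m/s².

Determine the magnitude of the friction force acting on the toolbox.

f ≈ 216 N (up the incline)

The normal reaction is N = m g cos θ = 631.1 N.
For equilibrium along the incline, friction must balance the weight component: f = m g sin θ = 216.1 N up the slope.
Static friction can supply at most μ_s N = 391.3 N.
Since |216.1| ≤ 391.3 N, no slip — friction simply equals what equilibrium demands.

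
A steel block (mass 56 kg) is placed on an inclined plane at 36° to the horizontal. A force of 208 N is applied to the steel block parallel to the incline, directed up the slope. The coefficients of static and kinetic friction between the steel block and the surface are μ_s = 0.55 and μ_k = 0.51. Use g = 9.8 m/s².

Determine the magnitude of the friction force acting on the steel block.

Perpendicular to the surface, N = m g cos θ = 56·9.8·cos 36° = 444 N.
The friction needed for equilibrium is m g sin θ − P = 322.6 − 208 = 114.6 N, measured positive up-slope.
The static-friction ceiling is μ_s N = 0.55 × 444 = 244.2 N.
Since |114.6| ≤ 244.2 N, no slip — friction simply equals what equilibrium demands.

f ≈ 115 N (up the incline)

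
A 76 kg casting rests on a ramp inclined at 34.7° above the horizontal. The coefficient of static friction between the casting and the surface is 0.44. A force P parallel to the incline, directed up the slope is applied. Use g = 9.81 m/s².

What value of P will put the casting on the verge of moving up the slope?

At impending motion up the slope, friction acts down-slope at its limit: f = μ_s N.
P is parallel to the surface, so N = m g cos θ = 613 N.
Along the incline: P = m g sin θ + μ_s N = 424 + 0.44×613 = 694 N.

P ≈ 694 N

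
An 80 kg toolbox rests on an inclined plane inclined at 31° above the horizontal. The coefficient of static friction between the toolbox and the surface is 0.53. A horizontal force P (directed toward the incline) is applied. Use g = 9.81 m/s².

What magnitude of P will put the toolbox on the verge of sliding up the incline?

At impending motion up the slope, friction acts down-slope at its limit: f = μ_s N.
Perpendicular to the incline: N = m g cos θ + P sin θ.
Along the incline: P cos θ = m g sin θ + μ_s N = m g sin θ + μ_s (m g cos θ + P sin θ).
Solving, P (cos θ − μ_s sin θ) = m g (sin θ + μ_s cos θ), so P = 80×9.81×(sin 31° + 0.53 cos 31°)/(cos 31° − 0.53 sin 31°) = 785×0.9693/0.5842 = 1300 N.

P ≈ 1300 N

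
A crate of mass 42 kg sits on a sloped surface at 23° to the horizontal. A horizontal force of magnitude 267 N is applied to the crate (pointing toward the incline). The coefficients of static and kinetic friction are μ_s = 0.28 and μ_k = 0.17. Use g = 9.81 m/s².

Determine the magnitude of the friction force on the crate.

f ≈ 84.8 N (down the incline)

Resolve perpendicular to the incline: N = m g cos θ + P sin θ = 42×9.81×cos 23° + 267×sin 23° = 483.6 N.
Parallel to the incline: P cos θ − m g sin θ = 245.8 − 161 = 84.79 N; the friction needed to balance this is 84.79 N acting down the slope.
The limit of static friction is μ_s N = 135.4 N.
|f_req| = 84.79 ≤ 135.4 N → the crate is in equilibrium; friction equals the required value.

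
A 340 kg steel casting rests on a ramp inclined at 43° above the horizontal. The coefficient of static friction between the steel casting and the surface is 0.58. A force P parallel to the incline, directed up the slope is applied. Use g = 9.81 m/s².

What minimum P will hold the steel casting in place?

The steel casting tends to slide down (tan θ > μ_s), so at the point of impending slip friction acts up-slope at its limit: f = μ_s N.
P is parallel to the surface, so N = m g cos θ = 2440 N.
Along the incline: P + μ_s N = m g sin θ, so P = 2270 − 0.58×2440 = 860 N.

P_min ≈ 860 N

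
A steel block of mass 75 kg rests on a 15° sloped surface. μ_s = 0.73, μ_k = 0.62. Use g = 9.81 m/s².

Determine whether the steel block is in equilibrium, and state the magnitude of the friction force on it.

f ≈ 190 N

N = m g cos θ = 711 N.
Down-slope weight component: m g sin θ = 190 N.
μ_s N = 519 N.
190 ≤ 519 N, so it stays put; friction = 190 N.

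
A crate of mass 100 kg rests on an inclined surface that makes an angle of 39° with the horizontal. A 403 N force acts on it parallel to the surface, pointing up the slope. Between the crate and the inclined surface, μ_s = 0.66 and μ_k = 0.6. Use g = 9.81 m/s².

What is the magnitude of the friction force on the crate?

f ≈ 214 N (up the incline)

Perpendicular to the surface, N = m g cos θ = 100·9.81·cos 39° = 762.4 N.
For equilibrium along the incline the friction force must supply f = m g sin θ − P = 617.4 − 403 = 214.4 N (positive meaning up-slope).
Static friction can supply at most μ_s N = 503.2 N.
Since |214.4| ≤ 503.2 N, the crate remains in static equilibrium and friction takes exactly the required value.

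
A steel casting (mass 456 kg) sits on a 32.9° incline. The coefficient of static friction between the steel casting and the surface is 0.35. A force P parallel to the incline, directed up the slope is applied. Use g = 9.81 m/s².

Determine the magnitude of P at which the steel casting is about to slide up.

P ≈ 3740 N

At impending motion up the slope, friction acts down-slope at its limit: f = μ_s N.
P is parallel to the surface, so N = m g cos θ = 3760 N.
Along the incline: P = m g sin θ + μ_s N = 2430 + 0.35×3760 = 3740 N.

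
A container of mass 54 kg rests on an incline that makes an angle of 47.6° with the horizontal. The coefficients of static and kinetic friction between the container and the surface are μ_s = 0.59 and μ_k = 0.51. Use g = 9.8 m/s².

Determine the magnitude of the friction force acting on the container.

The normal reaction is N = m g cos θ = 356.8 N.
Along the slope the weight component is m g sin θ = 390.8 N; friction must supply exactly this, acting up-slope.
Static friction can supply at most μ_s N = 210.5 N.
Since |390.8| > 210.5 N, static friction cannot hold it; the container slides down the incline and kinetic friction applies: f = μ_k N = 0.51 × 356.8 = 182 N.

f ≈ 182 N (up the incline)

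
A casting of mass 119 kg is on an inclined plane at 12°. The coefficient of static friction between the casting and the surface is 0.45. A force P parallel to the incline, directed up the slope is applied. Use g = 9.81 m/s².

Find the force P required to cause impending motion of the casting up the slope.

At impending motion up the slope, friction acts down-slope at its limit: f = μ_s N.
P is parallel to the surface, so N = m g cos θ = 1140 N.
Along the incline: P = m g sin θ + μ_s N = 243 + 0.45×1140 = 757 N.

P ≈ 757 N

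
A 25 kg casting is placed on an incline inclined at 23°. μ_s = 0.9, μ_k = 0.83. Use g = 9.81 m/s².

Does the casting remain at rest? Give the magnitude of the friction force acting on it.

N = m g cos θ = 226 N.
Down-slope weight component: m g sin θ = 95.8 N.
μ_s N = 203 N.
95.8 ≤ 203 N, so it stays put; friction = 95.8 N.

f ≈ 95.8 N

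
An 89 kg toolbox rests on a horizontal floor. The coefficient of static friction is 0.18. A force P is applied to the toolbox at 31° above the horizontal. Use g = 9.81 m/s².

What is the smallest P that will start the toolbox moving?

N = m g − P sin α (the pull lifts the toolbox).
At impending slip, P cos α = μ_s N = μ_s (m g − P sin α).
Solving: P (cos α + μ_s sin α) = μ_s m g → P = 0.18×873/(cos 31° + 0.18 sin 31°) = 157/0.9499 = 165 N.

P ≈ 165 N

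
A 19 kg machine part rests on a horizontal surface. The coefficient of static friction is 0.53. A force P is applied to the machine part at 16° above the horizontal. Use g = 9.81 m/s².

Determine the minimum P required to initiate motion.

P ≈ 89.2 N

N = m g − P sin α (the pull lifts the machine part).
At impending slip, P cos α = μ_s N = μ_s (m g − P sin α).
Solving: P (cos α + μ_s sin α) = μ_s m g → P = 0.53×186/(cos 16° + 0.53 sin 16°) = 98.8/1.107 = 89.2 N.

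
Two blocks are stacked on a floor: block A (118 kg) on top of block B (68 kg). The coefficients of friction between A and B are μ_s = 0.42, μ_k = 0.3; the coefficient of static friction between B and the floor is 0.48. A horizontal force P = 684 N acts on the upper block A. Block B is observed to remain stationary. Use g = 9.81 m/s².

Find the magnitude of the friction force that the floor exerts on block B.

The normal force B exerts on A is simply A's weight, N₁ = 1158 N.
Maximum static friction on A from B: μ_s N₁ = 0.42×1158 = 486.2 N.
Since P = 684 N > 486.2 N, A slides on B; the A–B friction is kinetic: f₁ = μ_k N₁ = 0.3×1158 = 347 N.
By Newton's third law B feels 347 N forward from A. With B stationary, the floor's static friction on B balances it: f₂ = 347 N (well within μ_s(m_A+m_B)g = 875.8 N).

f ≈ 347 N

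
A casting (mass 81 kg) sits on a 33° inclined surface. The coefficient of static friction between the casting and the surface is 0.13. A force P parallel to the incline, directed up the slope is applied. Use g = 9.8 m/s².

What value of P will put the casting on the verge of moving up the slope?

P ≈ 519 N

At impending motion up the slope, friction acts down-slope at its limit: f = μ_s N.
P is parallel to the surface, so N = m g cos θ = 666 N.
Along the incline: P = m g sin θ + μ_s N = 432 + 0.13×666 = 519 N.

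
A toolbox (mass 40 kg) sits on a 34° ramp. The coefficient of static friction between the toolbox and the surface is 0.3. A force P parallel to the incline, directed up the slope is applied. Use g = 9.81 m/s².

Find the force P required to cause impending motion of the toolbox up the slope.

At impending motion up the slope, friction acts down-slope at its limit: f = μ_s N.
P is parallel to the surface, so N = m g cos θ = 325 N.
Along the incline: P = m g sin θ + μ_s N = 219 + 0.3×325 = 317 N.

P ≈ 317 N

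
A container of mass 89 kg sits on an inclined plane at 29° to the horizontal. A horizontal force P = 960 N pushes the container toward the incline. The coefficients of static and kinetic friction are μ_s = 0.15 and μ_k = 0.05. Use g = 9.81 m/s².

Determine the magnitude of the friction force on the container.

Resolve perpendicular to the incline: N = m g cos θ + P sin θ = 89×9.81×cos 29° + 960×sin 29° = 1229 N.
Along the incline, the net driving force (taking up-slope positive) is P cos θ − m g sin θ = 839.6 − 423.3 = 416.4 N, so equilibrium requires friction f = -416.4 N (down-slope).
The limit of static friction is μ_s N = 184.4 N.
The required 416.4 N exceeds the static limit, so the container slides up-slope and f = μ_k N = 0.05×1229 = 61.5 N.

f ≈ 61.5 N (down the incline)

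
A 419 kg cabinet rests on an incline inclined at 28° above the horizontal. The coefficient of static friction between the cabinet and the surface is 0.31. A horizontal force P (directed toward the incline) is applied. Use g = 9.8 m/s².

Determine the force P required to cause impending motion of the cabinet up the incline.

P ≈ 4140 N

At impending motion up the slope, friction acts down-slope at its limit: f = μ_s N.
Perpendicular to the incline: N = m g cos θ + P sin θ.
Along the incline: P cos θ = m g sin θ + μ_s N = m g sin θ + μ_s (m g cos θ + P sin θ).
Solving, P (cos θ − μ_s sin θ) = m g (sin θ + μ_s cos θ), so P = 419×9.8×(sin 28° + 0.31 cos 28°)/(cos 28° − 0.31 sin 28°) = 4110×0.7432/0.7374 = 4140 N.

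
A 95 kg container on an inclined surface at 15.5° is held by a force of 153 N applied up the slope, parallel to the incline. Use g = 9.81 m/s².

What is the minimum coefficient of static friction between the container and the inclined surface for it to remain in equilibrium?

N = m g cos θ = 898.1 N.
Friction must make up the shortfall along the incline: f = m g sin θ − P = 249.1 − 153 = 96.05 N.
At the threshold f = μ_s N, so μ_s,min = 96.05/898.1 = 0.107.

μ_s,min ≈ 0.107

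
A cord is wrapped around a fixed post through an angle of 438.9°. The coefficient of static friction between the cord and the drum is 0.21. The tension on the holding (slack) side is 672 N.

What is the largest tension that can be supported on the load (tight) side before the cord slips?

T_max ≈ 3360 N

At impending slip the capstan equation gives T₂/T₁ = e^{μβ} with β in radians.
β = 438.9° × π/180 = 7.66 rad.
e^{μβ} = e^{0.21×7.66} = 4.996.
T₂ = T₁ · e^{μβ} = 672 × 4.996 = 3360 N.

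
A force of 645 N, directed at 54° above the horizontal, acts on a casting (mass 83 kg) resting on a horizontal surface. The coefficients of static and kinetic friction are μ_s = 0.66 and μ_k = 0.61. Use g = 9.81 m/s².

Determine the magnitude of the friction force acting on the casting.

Vertical equilibrium gives N = m g − P sin α = 292.4 N.
Horizontally, friction must balance P cos α = 379.1 N.
The static-friction limit is μ_s N = 193 N.
The required friction exceeds μ_s N, so the casting moves and f = μ_k N = 178 N.

f ≈ 178 N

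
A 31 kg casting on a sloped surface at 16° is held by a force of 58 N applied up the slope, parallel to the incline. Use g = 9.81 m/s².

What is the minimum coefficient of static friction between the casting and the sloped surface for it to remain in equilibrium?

μ_s,min ≈ 0.0883

N = m g cos θ = 292.3 N.
Friction must make up the shortfall along the incline: f = m g sin θ − P = 83.82 − 58 = 25.82 N.
At the threshold f = μ_s N, so μ_s,min = 25.82/292.3 = 0.0883.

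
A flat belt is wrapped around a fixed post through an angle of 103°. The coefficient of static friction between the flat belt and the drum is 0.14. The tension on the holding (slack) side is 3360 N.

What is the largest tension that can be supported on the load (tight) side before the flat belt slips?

At impending slip the capstan equation gives T₂/T₁ = e^{μβ} with β in radians.
β = 103° × π/180 = 1.798 rad.
e^{μβ} = e^{0.14×1.798} = 1.286.
T₂ = T₁ · e^{μβ} = 3360 × 1.286 = 4320 N.

T_max ≈ 4320 N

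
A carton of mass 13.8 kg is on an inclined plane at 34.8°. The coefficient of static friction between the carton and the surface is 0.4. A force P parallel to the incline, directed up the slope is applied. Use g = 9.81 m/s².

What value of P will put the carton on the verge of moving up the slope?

At impending motion up the slope, friction acts down-slope at its limit: f = μ_s N.
P is parallel to the surface, so N = m g cos θ = 111 N.
Along the incline: P = m g sin θ + μ_s N = 77.3 + 0.4×111 = 122 N.

P ≈ 122 N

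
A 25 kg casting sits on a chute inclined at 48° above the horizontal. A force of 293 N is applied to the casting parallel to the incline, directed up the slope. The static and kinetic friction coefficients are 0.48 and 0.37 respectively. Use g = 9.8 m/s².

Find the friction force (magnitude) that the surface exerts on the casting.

f ≈ 60.7 N (down the incline)

Perpendicular to the surface, N = m g cos θ = 25·9.8·cos 48° = 163.9 N.
The friction needed for equilibrium is m g sin θ − P = 182.1 − 293 = -110.9 N, measured positive up-slope.
Maximum static friction available: μ_s N = 0.48 × 163.9 = 78.69 N.
|-110.9| exceeds 78.69 N, so the casting slips up-slope; friction is kinetic, f = μ_k N = 0.37×163.9 = 60.7 N.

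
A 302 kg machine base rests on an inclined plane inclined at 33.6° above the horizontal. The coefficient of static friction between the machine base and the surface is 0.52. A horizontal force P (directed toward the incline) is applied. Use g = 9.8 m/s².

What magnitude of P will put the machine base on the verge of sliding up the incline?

P ≈ 5360 N

At impending motion up the slope, friction acts down-slope at its limit: f = μ_s N.
Perpendicular to the incline: N = m g cos θ + P sin θ.
Along the incline: P cos θ = m g sin θ + μ_s N = m g sin θ + μ_s (m g cos θ + P sin θ).
Solving, P (cos θ − μ_s sin θ) = m g (sin θ + μ_s cos θ), so P = 302×9.8×(sin 33.6° + 0.52 cos 33.6°)/(cos 33.6° − 0.52 sin 33.6°) = 2960×0.9865/0.5452 = 5360 N.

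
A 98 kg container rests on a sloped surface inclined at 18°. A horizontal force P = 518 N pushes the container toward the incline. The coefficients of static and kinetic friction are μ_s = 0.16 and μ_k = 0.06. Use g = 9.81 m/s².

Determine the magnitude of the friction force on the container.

f ≈ 64.5 N (down the incline)

Normal direction: N = m g cos θ + P sin θ = 1074 N.
Parallel to the incline: P cos θ − m g sin θ = 492.6 − 297.1 = 195.6 N; the friction needed to balance this is 195.6 N acting down the slope.
The limit of static friction is μ_s N = 171.9 N.
The required 195.6 N exceeds the static limit, so the container slides up-slope and f = μ_k N = 0.06×1074 = 64.5 N.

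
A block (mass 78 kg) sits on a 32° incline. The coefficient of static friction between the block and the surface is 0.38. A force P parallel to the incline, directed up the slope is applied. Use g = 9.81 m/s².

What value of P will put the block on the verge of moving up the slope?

P ≈ 652 N

At impending motion up the slope, friction acts down-slope at its limit: f = μ_s N.
P is parallel to the surface, so N = m g cos θ = 649 N.
Along the incline: P = m g sin θ + μ_s N = 405 + 0.38×649 = 652 N.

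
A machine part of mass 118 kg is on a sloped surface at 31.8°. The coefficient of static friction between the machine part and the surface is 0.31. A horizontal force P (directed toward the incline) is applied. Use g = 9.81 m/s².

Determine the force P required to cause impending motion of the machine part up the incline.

P ≈ 1330 N

At impending motion up the slope, friction acts down-slope at its limit: f = μ_s N.
Perpendicular to the incline: N = m g cos θ + P sin θ.
Along the incline: P cos θ = m g sin θ + μ_s N = m g sin θ + μ_s (m g cos θ + P sin θ).
Solving, P (cos θ − μ_s sin θ) = m g (sin θ + μ_s cos θ), so P = 118×9.81×(sin 31.8° + 0.31 cos 31.8°)/(cos 31.8° − 0.31 sin 31.8°) = 1160×0.7904/0.6865 = 1330 N.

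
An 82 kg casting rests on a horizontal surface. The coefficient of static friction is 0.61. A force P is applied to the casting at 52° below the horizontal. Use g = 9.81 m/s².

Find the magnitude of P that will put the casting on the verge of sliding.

N = m g + P sin α (the push presses the casting into the horizontal surface).
At impending slip, P cos α = μ_s N = μ_s (m g + P sin α).
Solving: P (cos α − μ_s sin α) = μ_s m g → P = 0.61×804/(cos 52° − 0.61 sin 52°) = 491/0.135 = 3640 N.

P ≈ 3640 N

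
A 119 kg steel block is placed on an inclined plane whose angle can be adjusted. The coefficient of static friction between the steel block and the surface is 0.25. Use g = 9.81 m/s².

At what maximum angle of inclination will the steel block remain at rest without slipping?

θ_max ≈ 14°

At the slip threshold, m g sin θ = μ_s · m g cos θ, so tan θ = μ_s.
θ_max = arctan(0.25) = 14°.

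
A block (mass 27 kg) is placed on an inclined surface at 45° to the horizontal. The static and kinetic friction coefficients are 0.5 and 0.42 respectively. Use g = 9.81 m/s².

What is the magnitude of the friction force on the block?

f ≈ 78.7 N (up the incline)

Perpendicular to the surface, N = m g cos θ = 27·9.81·cos 45° = 187.3 N.
Along the slope the weight component is m g sin θ = 187.3 N; friction must supply exactly this, acting up-slope.
The static-friction ceiling is μ_s N = 0.5 × 187.3 = 93.65 N.
|187.3| exceeds 93.65 N, so the block slips down-slope; friction is kinetic, f = μ_k N = 0.42×187.3 = 78.7 N.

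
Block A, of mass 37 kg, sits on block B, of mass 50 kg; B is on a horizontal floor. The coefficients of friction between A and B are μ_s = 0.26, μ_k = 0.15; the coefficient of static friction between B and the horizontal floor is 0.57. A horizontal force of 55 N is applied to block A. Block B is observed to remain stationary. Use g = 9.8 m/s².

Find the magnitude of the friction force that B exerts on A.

Between the blocks, N₁ = m_A g = 362.6 N.
So the A–B interface can sustain at most μ_s N₁ = 94.28 N of static friction.
P = 55 N is within that limit, so A and B move together (both at rest); the A–B friction is simply f₁ = P = 55 N.
By Newton's third law B feels 55 N forward from A. With B stationary, the floor's static friction on B balances it: f₂ = 55 N (well within μ_s(m_A+m_B)g = 486 N).

f ≈ 55 N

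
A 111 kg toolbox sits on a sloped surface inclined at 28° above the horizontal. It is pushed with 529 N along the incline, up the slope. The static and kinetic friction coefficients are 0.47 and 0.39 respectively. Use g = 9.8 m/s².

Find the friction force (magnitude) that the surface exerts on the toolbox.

The normal reaction is N = m g cos θ = 960.5 N.
Parallel to the incline, ΣF = 0 gives f = m g sin θ − P = 510.7 − 529 = -18.31 N (up-slope positive).
The static-friction ceiling is μ_s N = 0.47 × 960.5 = 451.4 N.
Since |-18.31| ≤ 451.4 N, static friction is sufficient; f equals the required value, not μ_s N.

f ≈ 18.3 N (down the incline)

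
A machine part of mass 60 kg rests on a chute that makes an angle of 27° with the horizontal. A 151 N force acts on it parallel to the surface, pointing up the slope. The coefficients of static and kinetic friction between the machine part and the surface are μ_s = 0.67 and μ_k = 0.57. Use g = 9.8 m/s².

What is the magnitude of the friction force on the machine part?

f ≈ 116 N (up the incline)

Perpendicular to the surface, N = m g cos θ = 60·9.8·cos 27° = 523.9 N.
Parallel to the incline, ΣF = 0 gives f = m g sin θ − P = 266.9 − 151 = 115.9 N (up-slope positive).
Static friction can supply at most μ_s N = 351 N.
Since |115.9| ≤ 351 N, the machine part remains in static equilibrium and friction takes exactly the required value.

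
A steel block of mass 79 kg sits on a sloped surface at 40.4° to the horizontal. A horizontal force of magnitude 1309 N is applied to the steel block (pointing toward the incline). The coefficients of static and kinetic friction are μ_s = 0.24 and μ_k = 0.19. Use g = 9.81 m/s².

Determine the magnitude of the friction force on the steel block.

Normal direction: N = m g cos θ + P sin θ = 1439 N.
Along the incline, the net driving force (taking up-slope positive) is P cos θ − m g sin θ = 996.9 − 502.3 = 494.6 N, so equilibrium requires friction f = -494.6 N (down-slope).
The limit of static friction is μ_s N = 345.3 N.
The required 494.6 N exceeds the static limit, so the steel block slides up-slope and f = μ_k N = 0.19×1439 = 273 N.

f ≈ 273 N (down the incline)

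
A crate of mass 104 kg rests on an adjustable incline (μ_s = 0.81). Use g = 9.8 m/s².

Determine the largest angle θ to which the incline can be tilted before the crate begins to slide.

θ_max ≈ 39°

At the slip threshold, m g sin θ = μ_s · m g cos θ, so tan θ = μ_s.
θ_max = arctan(0.81) = 39°.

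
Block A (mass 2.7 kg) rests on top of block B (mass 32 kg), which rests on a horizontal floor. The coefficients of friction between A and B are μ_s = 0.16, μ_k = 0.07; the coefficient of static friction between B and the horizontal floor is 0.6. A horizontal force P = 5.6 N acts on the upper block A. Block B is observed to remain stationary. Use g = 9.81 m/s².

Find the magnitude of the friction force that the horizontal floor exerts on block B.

Between the blocks, N₁ = m_A g = 26.49 N.
So the A–B interface can sustain at most μ_s N₁ = 4.238 N of static friction.
Since P = 5.6 N > 4.238 N, A slides on B; the A–B friction is kinetic: f₁ = μ_k N₁ = 0.07×26.49 = 1.85 N.
By Newton's third law B feels 1.85 N forward from A. With B stationary, the floor's static friction on B balances it: f₂ = 1.85 N (well within μ_s(m_A+m_B)g = 204.2 N).

f ≈ 1.85 N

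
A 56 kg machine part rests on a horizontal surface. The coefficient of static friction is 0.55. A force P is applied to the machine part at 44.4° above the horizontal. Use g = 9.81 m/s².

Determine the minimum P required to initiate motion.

N = m g − P sin α (the pull lifts the machine part).
At impending slip, P cos α = μ_s N = μ_s (m g − P sin α).
Solving: P (cos α + μ_s sin α) = μ_s m g → P = 0.55×549/(cos 44.4° + 0.55 sin 44.4°) = 302/1.099 = 275 N.

P ≈ 275 N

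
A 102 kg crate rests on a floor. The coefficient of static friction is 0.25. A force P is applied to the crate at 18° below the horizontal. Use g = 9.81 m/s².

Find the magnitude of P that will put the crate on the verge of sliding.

N = m g + P sin α (the push presses the crate into the floor).
At impending slip, P cos α = μ_s N = μ_s (m g + P sin α).
Solving: P (cos α − μ_s sin α) = μ_s m g → P = 0.25×1000/(cos 18° − 0.25 sin 18°) = 250/0.8738 = 286 N.

P ≈ 286 N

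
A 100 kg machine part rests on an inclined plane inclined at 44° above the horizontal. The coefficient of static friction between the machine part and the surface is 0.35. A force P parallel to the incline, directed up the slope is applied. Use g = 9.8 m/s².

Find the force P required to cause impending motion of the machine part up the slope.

P ≈ 927 N

At impending motion up the slope, friction acts down-slope at its limit: f = μ_s N.
P is parallel to the surface, so N = m g cos θ = 705 N.
Along the incline: P = m g sin θ + μ_s N = 681 + 0.35×705 = 927 N.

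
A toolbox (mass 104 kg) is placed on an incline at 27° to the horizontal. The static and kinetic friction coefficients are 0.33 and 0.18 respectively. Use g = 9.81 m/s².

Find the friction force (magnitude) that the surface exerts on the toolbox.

f ≈ 164 N (up the incline)

The normal reaction is N = m g cos θ = 909 N.
For equilibrium along the incline, friction must balance the weight component: f = m g sin θ = 463.2 N up the slope.
Static friction can supply at most μ_s N = 300 N.
Since |463.2| > 300 N, static friction cannot hold it; the toolbox slides down the incline and kinetic friction applies: f = μ_k N = 0.18 × 909 = 164 N.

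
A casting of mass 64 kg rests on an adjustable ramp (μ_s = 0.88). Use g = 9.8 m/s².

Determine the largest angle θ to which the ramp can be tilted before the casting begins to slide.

At the slip threshold, m g sin θ = μ_s · m g cos θ, so tan θ = μ_s.
θ_max = arctan(0.88) = 41.3°.

θ_max ≈ 41.3°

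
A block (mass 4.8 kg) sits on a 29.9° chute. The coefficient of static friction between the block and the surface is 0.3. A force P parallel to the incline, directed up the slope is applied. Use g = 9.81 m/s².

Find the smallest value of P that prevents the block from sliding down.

The block tends to slide down (tan θ > μ_s), so at the point of impending slip friction acts up-slope at its limit: f = μ_s N.
P is parallel to the surface, so N = m g cos θ = 40.8 N.
Along the incline: P + μ_s N = m g sin θ, so P = 23.5 − 0.3×40.8 = 11.2 N.

P_min ≈ 11.2 N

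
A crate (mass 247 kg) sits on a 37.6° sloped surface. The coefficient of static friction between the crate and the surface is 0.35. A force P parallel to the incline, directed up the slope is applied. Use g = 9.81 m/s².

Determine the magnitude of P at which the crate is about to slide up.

At impending motion up the slope, friction acts down-slope at its limit: f = μ_s N.
P is parallel to the surface, so N = m g cos θ = 1920 N.
Along the incline: P = m g sin θ + μ_s N = 1480 + 0.35×1920 = 2150 N.

P ≈ 2150 N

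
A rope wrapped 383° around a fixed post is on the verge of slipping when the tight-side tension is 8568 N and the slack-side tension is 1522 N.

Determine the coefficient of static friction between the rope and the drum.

T₂/T₁ = e^{μβ} → μ = ln(T₂/T₁)/β.
β = 383° = 6.685 rad.
μ = ln(8568/1522)/6.685 = ln(5.629)/6.685 = 0.259.

μ ≈ 0.259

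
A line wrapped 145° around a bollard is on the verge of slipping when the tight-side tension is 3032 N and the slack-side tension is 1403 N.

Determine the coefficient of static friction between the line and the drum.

T₂/T₁ = e^{μβ} → μ = ln(T₂/T₁)/β.
β = 145° = 2.531 rad.
μ = ln(3032/1403)/2.531 = ln(2.161)/2.531 = 0.305.

μ ≈ 0.305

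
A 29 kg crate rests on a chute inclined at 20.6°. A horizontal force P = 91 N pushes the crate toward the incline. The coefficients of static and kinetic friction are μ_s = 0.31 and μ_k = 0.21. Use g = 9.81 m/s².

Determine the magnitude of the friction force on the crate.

f ≈ 14.9 N (up the incline)

The horizontal push has a component P sin θ into the surface, so N = m g cos θ + P sin θ = 266.3 + 32.02 = 298.3 N.
Parallel to the incline: P cos θ − m g sin θ = 85.18 − 100.1 = -14.91 N; the friction needed to balance this is 14.91 N acting up the slope.
The limit of static friction is μ_s N = 92.48 N.
|f_req| = 14.91 ≤ 92.48 N → the crate is in equilibrium; friction equals the required value.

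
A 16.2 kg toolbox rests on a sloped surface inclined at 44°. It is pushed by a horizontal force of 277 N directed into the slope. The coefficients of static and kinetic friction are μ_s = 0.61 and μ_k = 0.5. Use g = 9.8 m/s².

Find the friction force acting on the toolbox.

Resolve perpendicular to the incline: N = m g cos θ + P sin θ = 16.2×9.8×cos 44° + 277×sin 44° = 306.6 N.
Parallel to the incline: P cos θ − m g sin θ = 199.3 − 110.3 = 88.97 N; the friction needed to balance this is 88.97 N acting down the slope.
The limit of static friction is μ_s N = 187 N.
Since 88.97 N is within the 187 N limit, the toolbox stays put and friction is exactly 89 N.

f ≈ 89 N (down the incline)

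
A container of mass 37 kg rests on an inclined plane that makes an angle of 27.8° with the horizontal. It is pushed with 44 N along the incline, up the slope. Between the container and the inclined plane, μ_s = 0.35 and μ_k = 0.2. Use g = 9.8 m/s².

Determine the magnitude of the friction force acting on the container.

Normal force: N = m g cos θ = 37 × 9.8 × cos 27.8° = 320.7 N.
For equilibrium along the incline the friction force must supply f = m g sin θ − P = 169.1 − 44 = 125.1 N (positive meaning up-slope).
Static friction can supply at most μ_s N = 112.3 N.
Since |125.1| > 112.3 N, static friction cannot hold it; the container slides down the incline and kinetic friction applies: f = μ_k N = 0.2 × 320.7 = 64.1 N.

f ≈ 64.1 N (up the incline)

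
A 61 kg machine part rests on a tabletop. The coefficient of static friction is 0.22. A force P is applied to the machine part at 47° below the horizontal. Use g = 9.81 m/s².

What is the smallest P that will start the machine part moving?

P ≈ 253 N

N = m g + P sin α (the push presses the machine part into the tabletop).
At impending slip, P cos α = μ_s N = μ_s (m g + P sin α).
Solving: P (cos α − μ_s sin α) = μ_s m g → P = 0.22×598/(cos 47° − 0.22 sin 47°) = 132/0.5211 = 253 N.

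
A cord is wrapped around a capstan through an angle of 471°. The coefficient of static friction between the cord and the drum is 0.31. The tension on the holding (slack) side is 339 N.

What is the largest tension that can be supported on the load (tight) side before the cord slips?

T_max ≈ 4330 N

At impending slip the capstan equation gives T₂/T₁ = e^{μβ} with β in radians.
β = 471° × π/180 = 8.221 rad.
e^{μβ} = e^{0.31×8.221} = 12.79.
T₂ = T₁ · e^{μβ} = 339 × 12.79 = 4330 N.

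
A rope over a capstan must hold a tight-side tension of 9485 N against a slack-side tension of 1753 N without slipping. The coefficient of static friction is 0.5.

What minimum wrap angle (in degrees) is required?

β_min ≈ 193°

T₂/T₁ = e^{μβ} → β = ln(T₂/T₁)/μ.
β = ln(9485/1753)/0.5 = 1.688/0.5 = 3.377 rad.
In degrees: β = 3.377 × 180/π = 193°.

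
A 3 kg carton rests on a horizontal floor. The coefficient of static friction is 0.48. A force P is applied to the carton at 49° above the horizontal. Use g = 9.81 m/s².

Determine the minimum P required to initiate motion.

N = m g − P sin α (the pull lifts the carton).
At impending slip, P cos α = μ_s N = μ_s (m g − P sin α).
Solving: P (cos α + μ_s sin α) = μ_s m g → P = 0.48×29.4/(cos 49° + 0.48 sin 49°) = 14.1/1.018 = 13.9 N.

P ≈ 13.9 N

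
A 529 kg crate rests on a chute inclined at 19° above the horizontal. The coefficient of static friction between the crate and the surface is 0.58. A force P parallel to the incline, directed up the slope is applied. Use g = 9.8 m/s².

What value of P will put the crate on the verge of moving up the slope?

P ≈ 4530 N

At impending motion up the slope, friction acts down-slope at its limit: f = μ_s N.
P is parallel to the surface, so N = m g cos θ = 4900 N.
Along the incline: P = m g sin θ + μ_s N = 1690 + 0.58×4900 = 4530 N.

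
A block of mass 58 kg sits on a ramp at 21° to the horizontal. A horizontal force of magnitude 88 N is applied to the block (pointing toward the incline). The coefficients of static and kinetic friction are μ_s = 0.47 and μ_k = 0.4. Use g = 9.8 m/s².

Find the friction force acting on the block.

f ≈ 122 N (up the incline)

Resolve perpendicular to the incline: N = m g cos θ + P sin θ = 58×9.8×cos 21° + 88×sin 21° = 562.2 N.
Along the incline, the net driving force (taking up-slope positive) is P cos θ − m g sin θ = 82.16 − 203.7 = -121.5 N, so equilibrium requires friction f = 121.5 N (up-slope).
Maximum static friction: μ_s N = 0.47 × 562.2 = 264.2 N.
|f_req| = 121.5 ≤ 264.2 N → the block is in equilibrium; friction equals the required value.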